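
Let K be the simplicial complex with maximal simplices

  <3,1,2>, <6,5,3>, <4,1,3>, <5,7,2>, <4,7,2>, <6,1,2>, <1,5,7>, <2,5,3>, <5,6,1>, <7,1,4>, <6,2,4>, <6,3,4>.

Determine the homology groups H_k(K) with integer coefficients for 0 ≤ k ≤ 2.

K has 7 vertices, 18 edges, 12 triangles.
rank ∂_0 = 0, rank ∂_1 = 6 ⇒ b_0 = 7 − 0 − 6 = 1; all invariant factors of ∂_1 are 1 so no torsion. So H_0 = Z.
rank ∂_1 = 6, rank ∂_2 = 12 ⇒ b_1 = 18 − 6 − 12 = 0; ∂_2 has invariant factor(s) [2] giving torsion. So H_1 = Z/2Z.
rank ∂_2 = 12, rank ∂_3 = 0 ⇒ b_2 = 12 − 12 − 0 = 0. So H_2 = 0.

H_0 ≅ Z,  H_1 ≅ Z/2Z,  H_2 = 0.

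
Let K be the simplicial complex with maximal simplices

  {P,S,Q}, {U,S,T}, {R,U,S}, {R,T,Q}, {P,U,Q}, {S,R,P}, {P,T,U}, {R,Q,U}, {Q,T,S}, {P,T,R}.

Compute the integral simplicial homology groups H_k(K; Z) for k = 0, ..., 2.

H_0 ≅ Z,  H_1 ≅ Z_2,  H_2 = 0.

Order the vertices as P < Q < R < S < T < U. Listing each simplex with vertices in this order, K has dimension 2 with simplices:

  0-simplices (6): P, Q, R, S, T, U
  1-simplices (15): PQ, PR, PS, PT, PU, QR, QS, QT, QU, RS, RT, RU, ST, SU, TU
  2-simplices (10): PQS, PQU, PRS, PRT, PTU, QRT, QRU, QST, RSU, STU

so the chain groups are C_0 ≅ Z^6, C_1 ≅ Z^15, C_2 ≅ Z^10.

The boundary map ∂_1: C_1 → C_0 sends each edge [p,q] (with p < q) to q − p.
The resulting 6×15 matrix has rank 5, and its Smith normal form has invariant factors (1,1,1,1,1).

∂_2: C_2 → C_1 sends each 2-simplex [p,q,r] to [q,r] − [p,r] + [p,q]. For instance
  ∂QRU = RU − QU + QR,
  ∂PRT = RT − PT + PR.
This gives a 15×10 integer matrix of rank 10; reducing to Smith normal form yields diagonal entries (1,1,1,1,1,1,1,1,1,2).

Computing H_k = (kernel of ∂_k) / (image of ∂_{k+1}):

  H_0: rank C_0 − rank ∂_1 = 6 − 5 = 1, and the invariant factors of ∂_1 are all 1, so H_0 = Z.
  H_1: rank ker ∂_1 − rank ∂_2 = (15 − 5) − 10 = 0, and ∂_2 has invariant factor 2 > 1, so H_1 = Z_2.
  H_2: rank ker ∂_2 − rank ∂_3 = (10 − 10) − 0 = 0, and there is no ∂_3, so H_2 = 0.

As a check, the Euler characteristic is 6 − 15 + 10 = 1, which agrees with 1 − 0 + 0 = 1.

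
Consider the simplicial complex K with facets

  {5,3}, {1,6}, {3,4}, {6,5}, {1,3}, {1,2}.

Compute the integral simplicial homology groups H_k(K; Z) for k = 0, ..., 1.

Order the vertices as 1 < 2 < 3 < 4 < 5 < 6. Listing each simplex with vertices in this order, K has dimension 1 with simplices:

  0-simplices (6): [1], [2], [3], [4], [5], [6]
  1-simplices (6): [1,2], [1,3], [1,6], [3,4], [3,5], [5,6]

giving chain groups C_0 ≅ Z^6, C_1 ≅ Z^6.

∂_1: C_1 → C_0 sends each edge [p,q] (with p < q) to q − p. For instance
  ∂[1,2] = [2] − [1].
The 6×6 boundary matrix has rank 5 and Smith normal form diag(1,1,1,1,1).

Computing H_k = (kernel of ∂_k) / (image of ∂_{k+1}):

  H_0: rank C_0 − rank ∂_1 = 6 − 5 = 1, and the invariant factors of ∂_1 are all 1, so H_0 = Z.
  H_1: rank ker ∂_1 − rank ∂_2 = (6 − 5) − 0 = 1, and there is no ∂_2, so H_1 = Z.

H_0 ≅ Z,  H_1 ≅ Z.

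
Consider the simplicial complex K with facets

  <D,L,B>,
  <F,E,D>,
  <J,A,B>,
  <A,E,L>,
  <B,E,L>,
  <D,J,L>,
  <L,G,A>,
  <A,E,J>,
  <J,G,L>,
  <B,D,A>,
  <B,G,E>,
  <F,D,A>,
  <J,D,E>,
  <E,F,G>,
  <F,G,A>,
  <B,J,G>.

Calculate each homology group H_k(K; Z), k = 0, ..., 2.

H_0 = Z,  H_1 = Z^2,  H_2 = Z.

Fix the vertex order A < B < D < E < F < G < J < L and write every simplex with vertices in increasing order. Then dim K = 2 and the simplices of K are:

  0-simplices (8): A, B, D, E, F, G, J, L
  1-simplices (24): AB, AD, AE, AF, AG, AJ, AL, BD, BE, BG, BJ, BL, DE, DF, DJ, DL, EF, EG, EJ, EL, FG, GJ, GL, JL
  2-simplices (16): ABD, ABJ, ADF, AEJ, AEL, AFG, AGL, BDL, BEG, BEL, BGJ, DEF, DEJ, DJL, EFG, GJL

Hence C_0 ≅ Z^8, C_1 ≅ Z^24, C_2 ≅ Z^16.

Boundary ∂_1: C_1 → C_0 is given by ∂[p,q] = [q] − [p]. For instance
  ∂BD = D − B.
As a 8×24 matrix over Z this has rank 7, with invariant factors (1,1,1,1,1,1,1).

∂_2: C_2 → C_1 maps a triangle to the signed sum of its edges. For instance
  ∂AFG = FG − AG + AF,
  ∂BGJ = GJ − BJ + BG.
This gives a 24×16 integer matrix of rank 15; reducing to Smith normal form yields diagonal entries (1,1,1,1,1,1,1,1,1,1,1,1,1,1,1).

From H_k ≅ ker(∂_k) / im(∂_{k+1}) we obtain:

  H_0: rank C_0 − rank ∂_1 = 8 − 7 = 1, and the invariant factors of ∂_1 are all 1, so H_0 ≅ Z.
  H_1: rank ker ∂_1 − rank ∂_2 = (24 − 7) − 15 = 2, and the invariant factors of ∂_2 are all 1, so H_1 ≅ Z^2.
  H_2: rank ker ∂_2 − rank ∂_3 = (16 − 15) − 0 = 1, and there is no ∂_3, so H_2 ≅ Z.

As a check, the Euler characteristic is 8 − 24 + 16 = 0, which agrees with 1 − 2 + 1 = 0.
(K is a triangulation of the torus T^2.)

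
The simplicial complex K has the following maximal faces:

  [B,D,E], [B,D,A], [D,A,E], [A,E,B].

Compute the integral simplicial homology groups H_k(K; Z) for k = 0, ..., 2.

H_0 = Z,  H_1 = 0,  H_2 = Z.

We work with the vertex ordering A < B < D < E. The simplices of K, each written with vertices in increasing order, are:

  0-simplices (4): A, B, D, E
  1-simplices (6): AB, AD, AE, BD, BE, DE
  2-simplices (4): ABD, ABE, ADE, BDE

Hence C_0 ≅ Z^4, C_1 ≅ Z^6, C_2 ≅ Z^4.

Boundary ∂_1: C_1 → C_0 sends each edge [p,q] (with p < q) to q − p. For instance
  ∂AE = E − A.
The 4×6 boundary matrix has rank 3 and Smith normal form diag(1,1,1).

The boundary map ∂_2: C_2 → C_1 acts by ∂[p,q,r] = [q,r] − [p,r] + [p,q]. For instance
  ∂ABE = BE − AE + AB,
  ∂ABD = BD − AD + AB.
This gives a 6×4 integer matrix of rank 3; reducing to Smith normal form yields diagonal entries (1,1,1).

Computing H_k = (kernel of ∂_k) / (image of ∂_{k+1}):

  H_0: rank C_0 − rank ∂_1 = 4 − 3 = 1, and the invariant factors of ∂_1 are all 1, so H_0 = Z.
  H_1: rank ker ∂_1 − rank ∂_2 = (6 − 3) − 3 = 0, and the invariant factors of ∂_2 are all 1, so H_1 = 0.
  H_2: rank ker ∂_2 − rank ∂_3 = (4 − 3) − 0 = 1, and there is no ∂_3, so H_2 = Z.

As a check, the Euler characteristic is 4 − 6 + 4 = 2, which agrees with 1 − 0 + 1 = 2.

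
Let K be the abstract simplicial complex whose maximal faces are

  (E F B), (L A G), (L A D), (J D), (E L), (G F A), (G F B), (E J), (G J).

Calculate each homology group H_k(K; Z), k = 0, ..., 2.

H_0 ≅ Z,  H_1 ≅ Z^3,  H_2 = 0.

We work with the vertex ordering A < B < D < E < F < G < J < L. The simplices of K, each written with vertices in increasing order, are:

  0-simplices (8): A, B, D, E, F, G, J, L
  1-simplices (15): AD, AF, AG, AL, BE, BF, BG, DJ, DL, EF, EJ, EL, FG, GJ, GL
  2-simplices (5): ADL, AFG, AGL, BEF, BFG

giving chain groups C_0 ≅ Z^8, C_1 ≅ Z^15, C_2 ≅ Z^5.

∂_1: C_1 → C_0 maps an edge to its endpoints' difference, ∂[p,q] = q − p. For instance
  ∂DL = L − D.
As a 8×15 matrix over Z this has rank 7, with invariant factors (1,1,1,1,1,1,1).

The boundary map ∂_2: C_2 → C_1 acts by ∂[p,q,r] = [q,r] − [p,r] + [p,q]. For instance
  ∂BFG = FG − BG + BF,
  ∂AGL = GL − AL + AG.
As a 15×5 matrix over Z this has rank 5, with invariant factors (1,1,1,1,1).

Now H_k = ker ∂_k / im ∂_{k+1}, so:

  H_0: rank C_0 − rank ∂_1 = 8 − 7 = 1, and the invariant factors of ∂_1 are all 1, so H_0 ≅ Z.
  H_1: rank ker ∂_1 − rank ∂_2 = (15 − 7) − 5 = 3, and the invariant factors of ∂_2 are all 1, so H_1 ≅ Z^3.
  H_2: rank ker ∂_2 − rank ∂_3 = (5 − 5) − 0 = 0, and there is no ∂_3, so H_2 ≅ 0.

As a check, the Euler characteristic is 8 − 15 + 5 = -2, which agrees with 1 − 3 + 0 = -2.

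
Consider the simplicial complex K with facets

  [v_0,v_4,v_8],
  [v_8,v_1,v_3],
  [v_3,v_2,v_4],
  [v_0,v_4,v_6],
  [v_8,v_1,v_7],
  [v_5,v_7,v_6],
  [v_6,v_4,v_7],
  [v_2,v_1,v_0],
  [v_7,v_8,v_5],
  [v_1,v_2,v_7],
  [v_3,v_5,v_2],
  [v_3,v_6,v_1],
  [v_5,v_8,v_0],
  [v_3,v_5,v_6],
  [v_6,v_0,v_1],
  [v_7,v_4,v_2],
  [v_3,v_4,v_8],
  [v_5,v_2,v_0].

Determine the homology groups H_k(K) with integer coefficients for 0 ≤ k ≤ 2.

H_0 = Z,  H_1 = Z^2,  H_2 = Z.

Take the total order v_0 < v_1 < v_2 < v_3 < v_4 < v_5 < v_6 < v_7 < v_8 on the vertex set. Then K (dimension 2) consists of the simplices:

  0-simplices (9): [v_0], [v_1], [v_2], [v_3], [v_4], [v_5], [v_6], [v_7], [v_8]
  1-simplices (27): (27 of them)
  2-simplices (18): (18 of them)

so the chain groups are C_0 ≅ Z^9, C_1 ≅ Z^27, C_2 ≅ Z^18.

∂_1: C_1 → C_0 sends each edge [p,q] (with p < q) to q − p. For instance
  ∂[v_1,v_2] = [v_2] − [v_1].
The resulting 9×27 matrix has rank 8, and its Smith normal form has invariant factors (1,1,1,1,1,1,1,1).

The boundary map ∂_2: C_2 → C_1 sends each 2-simplex [p,q,r] to [q,r] − [p,r] + [p,q]. For instance
  ∂[v_1,v_2,v_7] = [v_2,v_7] − [v_1,v_7] + [v_1,v_2],
  ∂[v_4,v_6,v_7] = [v_6,v_7] − [v_4,v_7] + [v_4,v_6].
The 27×18 boundary matrix has rank 17 and Smith normal form diag(1,1,1,1,1,1,1,1,1,1,1,1,1,1,1,1,1).

Now H_k = ker ∂_k / im ∂_{k+1}, so:

  H_0: rank C_0 − rank ∂_1 = 9 − 8 = 1, and the invariant factors of ∂_1 are all 1, so H_0 = Z.
  H_1: rank ker ∂_1 − rank ∂_2 = (27 − 8) − 17 = 2, and the invariant factors of ∂_2 are all 1, so H_1 = Z^2.
  H_2: rank ker ∂_2 − rank ∂_3 = (18 − 17) − 0 = 1, and there is no ∂_3, so H_2 = Z.

As a check, the Euler characteristic is 9 − 27 + 18 = 0, which agrees with 1 − 2 + 1 = 0.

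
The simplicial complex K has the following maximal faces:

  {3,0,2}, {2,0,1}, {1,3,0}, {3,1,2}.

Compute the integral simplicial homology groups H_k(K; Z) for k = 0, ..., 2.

H_0 ≅ Z,  H_1 = 0,  H_2 ≅ Z.

We work with the vertex ordering 0 < 1 < 2 < 3. The simplices of K, each written with vertices in increasing order, are:

  0-simplices (4): [0], [1], [2], [3]
  1-simplices (6): [0,1], [0,2], [0,3], [1,2], [1,3], [2,3]
  2-simplices (4): [0,1,2], [0,1,3], [0,2,3], [1,2,3]

so the chain groups are C_0 ≅ Z^4, C_1 ≅ Z^6, C_2 ≅ Z^4.

The boundary map ∂_1: C_1 → C_0 is given by ∂[p,q] = [q] − [p].
The 4×6 boundary matrix has rank 3 and Smith normal form diag(1,1,1).

∂_2: C_2 → C_1 acts by ∂[p,q,r] = [q,r] − [p,r] + [p,q]. For instance
  ∂[0,1,2] = [1,2] − [0,2] + [0,1],
  ∂[0,2,3] = [2,3] − [0,3] + [0,2].
This gives a 6×4 integer matrix of rank 3; reducing to Smith normal form yields diagonal entries (1,1,1).

Now H_k = ker ∂_k / im ∂_{k+1}, so:

  H_0: rank C_0 − rank ∂_1 = 4 − 3 = 1, and the invariant factors of ∂_1 are all 1, so H_0 ≅ Z.
  H_1: rank ker ∂_1 − rank ∂_2 = (6 − 3) − 3 = 0, and the invariant factors of ∂_2 are all 1, so H_1 ≅ 0.
  H_2: rank ker ∂_2 − rank ∂_3 = (4 − 3) − 0 = 1, and there is no ∂_3, so H_2 ≅ Z.

As a check, the Euler characteristic is 4 − 6 + 4 = 2, which agrees with 1 − 0 + 1 = 2.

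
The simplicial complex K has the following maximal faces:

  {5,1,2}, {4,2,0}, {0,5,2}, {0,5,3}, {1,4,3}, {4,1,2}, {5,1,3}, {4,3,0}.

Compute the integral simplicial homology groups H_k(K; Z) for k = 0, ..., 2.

H_0 ≅ Z,  H_1 = 0,  H_2 ≅ Z.

Take the total order 0 < 1 < 2 < 3 < 4 < 5 on the vertex set. Then K (dimension 2) consists of the simplices:

  0-simplices (6): [0], [1], [2], [3], [4], [5]
  1-simplices (12): [0,2], [0,3], [0,4], [0,5], [1,2], [1,3], [1,4], [1,5], [2,4], [2,5], [3,4], [3,5]
  2-simplices (8): [0,2,4], [0,2,5], [0,3,4], [0,3,5], [1,2,4], [1,2,5], [1,3,4], [1,3,5]

Hence C_0 ≅ Z^6, C_1 ≅ Z^12, C_2 ≅ Z^8.

Boundary ∂_1: C_1 → C_0 sends each edge [p,q] (with p < q) to q − p. For instance
  ∂[1,4] = [4] − [1].
The resulting 6×12 matrix has rank 5, and its Smith normal form has invariant factors (1,1,1,1,1).

Boundary ∂_2: C_2 → C_1 sends each 2-simplex [p,q,r] to [q,r] − [p,r] + [p,q]. For instance
  ∂[0,3,5] = [3,5] − [0,5] + [0,3],
  ∂[1,2,4] = [2,4] − [1,4] + [1,2].
As a 12×8 matrix over Z this has rank 7, with invariant factors (1,1,1,1,1,1,1).

From H_k ≅ ker(∂_k) / im(∂_{k+1}) we obtain:

  H_0: rank C_0 − rank ∂_1 = 6 − 5 = 1, and the invariant factors of ∂_1 are all 1, so H_0 = Z.
  H_1: rank ker ∂_1 − rank ∂_2 = (12 − 5) − 7 = 0, and the invariant factors of ∂_2 are all 1, so H_1 = 0.
  H_2: rank ker ∂_2 − rank ∂_3 = (8 − 7) − 0 = 1, and there is no ∂_3, so H_2 = Z.

As a check, the Euler characteristic is 6 − 12 + 8 = 2, which agrees with 1 − 0 + 1 = 2.
(K is a triangulation of the 2-sphere S^2.)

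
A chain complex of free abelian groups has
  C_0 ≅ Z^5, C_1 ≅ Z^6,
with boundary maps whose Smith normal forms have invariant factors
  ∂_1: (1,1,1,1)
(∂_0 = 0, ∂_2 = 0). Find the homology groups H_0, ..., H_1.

H_0: b_0 = 5 − 0 − 4 = 1; torsion from ∂_1 factors > 1: none. So H_0 = Z.
H_1: b_1 = 6 − 4 − 0 = 2; torsion from ∂_2 factors > 1: none. So H_1 = Z^2.

H_0 = Z,  H_1 = Z^2.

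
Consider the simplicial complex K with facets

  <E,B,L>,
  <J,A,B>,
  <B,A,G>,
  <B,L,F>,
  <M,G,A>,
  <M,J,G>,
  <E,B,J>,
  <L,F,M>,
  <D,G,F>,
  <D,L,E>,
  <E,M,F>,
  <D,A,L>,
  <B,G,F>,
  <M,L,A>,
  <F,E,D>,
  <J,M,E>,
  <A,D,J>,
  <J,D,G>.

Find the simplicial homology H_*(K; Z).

Take the total order A < B < D < E < F < G < J < L < M on the vertex set. Then K (dimension 2) consists of the simplices:

  0-simplices (9): A, B, D, E, F, G, J, L, M
  1-simplices (27): AB, AD, AG, AJ, AL, AM, BE, BF, BG, BJ, BL, DE, DF, DG, DJ, DL, EF, EJ, EL, EM, FG, FL, FM, GJ, GM, JM, LM
  2-simplices (18): ABG, ABJ, ADJ, ADL, AGM, ALM, BEJ, BEL, BFG, BFL, DEF, DEL, DFG, DGJ, EFM, EJM, FLM, GJM

giving chain groups C_0 ≅ Z^9, C_1 ≅ Z^27, C_2 ≅ Z^18.

Boundary ∂_1: C_1 → C_0 is given by ∂[p,q] = [q] − [p]. For instance
  ∂GJ = J − G.
The resulting 9×27 matrix has rank 8, and its Smith normal form has invariant factors (1,1,1,1,1,1,1,1).

∂_2: C_2 → C_1 maps a triangle to the signed sum of its edges. For instance
  ∂EJM = JM − EM + EJ,
  ∂DEL = EL − DL + DE.
The resulting 27×18 matrix has rank 18, and its Smith normal form has invariant factors (1,1,1,1,1,1,1,1,1,1,1,1,1,1,1,1,1,2).

Reading off H_k = ker ∂_k / im ∂_{k+1}:

  H_0: rank C_0 − rank ∂_1 = 9 − 8 = 1, and the invariant factors of ∂_1 are all 1, so H_0 ≅ Z.
  H_1: rank ker ∂_1 − rank ∂_2 = (27 − 8) − 18 = 1, and ∂_2 has invariant factor 2 > 1, so H_1 ≅ Z ⊕ Z/2.
  H_2: rank ker ∂_2 − rank ∂_3 = (18 − 18) − 0 = 0, and there is no ∂_3, so H_2 ≅ 0.

H_0 ≅ Z,  H_1 ≅ Z ⊕ Z/2,  H_2 = 0.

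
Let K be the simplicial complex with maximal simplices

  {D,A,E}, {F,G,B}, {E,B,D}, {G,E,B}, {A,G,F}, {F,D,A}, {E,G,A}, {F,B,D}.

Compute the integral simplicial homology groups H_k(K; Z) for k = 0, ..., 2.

We work with the vertex ordering A < B < D < E < F < G. The simplices of K, each written with vertices in increasing order, are:

  0-simplices (6): A, B, D, E, F, G
  1-simplices (12): AD, AE, AF, AG, BD, BE, BF, BG, DE, DF, EG, FG
  2-simplices (8): ADE, ADF, AEG, AFG, BDE, BDF, BEG, BFG

so the chain groups are C_0 ≅ Z^6, C_1 ≅ Z^12, C_2 ≅ Z^8.

Boundary ∂_1: C_1 → C_0 sends each edge [p,q] (with p < q) to q − p. For instance
  ∂BD = D − B.
The 6×12 boundary matrix has rank 5 and Smith normal form diag(1,1,1,1,1).

The boundary map ∂_2: C_2 → C_1 sends each 2-simplex [p,q,r] to [q,r] − [p,r] + [p,q]. For instance
  ∂ADF = DF − AF + AD,
  ∂AFG = FG − AG + AF.
The resulting 12×8 matrix has rank 7, and its Smith normal form has invariant factors (1,1,1,1,1,1,1).

Computing H_k = (kernel of ∂_k) / (image of ∂_{k+1}):

  H_0: rank C_0 − rank ∂_1 = 6 − 5 = 1, and the invariant factors of ∂_1 are all 1, so H_0 ≅ Z.
  H_1: rank ker ∂_1 − rank ∂_2 = (12 − 5) − 7 = 0, and the invariant factors of ∂_2 are all 1, so H_1 ≅ 0.
  H_2: rank ker ∂_2 − rank ∂_3 = (8 − 7) − 0 = 1, and there is no ∂_3, so H_2 ≅ Z.

As a check, the Euler characteristic is 6 − 12 + 8 = 2, which agrees with 1 − 0 + 1 = 2.

H_0 = Z,  H_1 = 0,  H_2 = Z.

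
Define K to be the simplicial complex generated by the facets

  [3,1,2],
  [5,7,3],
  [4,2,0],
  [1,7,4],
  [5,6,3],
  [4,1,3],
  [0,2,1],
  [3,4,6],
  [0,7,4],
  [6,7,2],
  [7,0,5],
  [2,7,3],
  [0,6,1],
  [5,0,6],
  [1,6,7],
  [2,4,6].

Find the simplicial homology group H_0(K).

Fix the vertex order 0 < 1 < 2 < 3 < 4 < 5 < 6 < 7 and write every simplex with vertices in increasing order. Then dim K = 2 and the simplices of K are:

  0-simplices (8): [0], [1], [2], [3], [4], [5], [6], [7]
  1-simplices (24): (24 of them)
  2-simplices (16): [0,1,2], [0,1,6], [0,2,4], [0,4,7], [0,5,6], [0,5,7], [1,2,3], [1,3,4], [1,4,7], [1,6,7], [2,3,7], [2,4,6], [2,6,7], [3,4,6], [3,5,6], [3,5,7]

giving chain groups C_0 ≅ Z^8, C_1 ≅ Z^24, C_2 ≅ Z^16.

∂_1: C_1 → C_0 maps an edge to its endpoints' difference, ∂[p,q] = q − p. For instance
  ∂[5,7] = [7] − [5].
The 8×24 boundary matrix has rank 7 and Smith normal form diag(1,1,1,1,1,1,1).

Boundary ∂_2: C_2 → C_1 sends each 2-simplex [p,q,r] to [q,r] − [p,r] + [p,q]. For instance
  ∂[1,3,4] = [3,4] − [1,4] + [1,3],
  ∂[3,4,6] = [4,6] − [3,6] + [3,4].
The resulting 24×16 matrix has rank 15, and its Smith normal form has invariant factors (1,1,1,1,1,1,1,1,1,1,1,1,1,1,1).

From H_k ≅ ker(∂_k) / im(∂_{k+1}) we obtain:

  H_0: rank C_0 − rank ∂_1 = 8 − 7 = 1, and the invariant factors of ∂_1 are all 1, so H_0 = Z.

H_0 ≅ Z.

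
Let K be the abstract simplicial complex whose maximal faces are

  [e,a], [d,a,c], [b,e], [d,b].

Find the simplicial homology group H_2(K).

Fix the vertex order a < b < c < d < e and write every simplex with vertices in increasing order. Then dim K = 2 and the simplices of K are:

  0-simplices (5): a, b, c, d, e
  1-simplices (6): ac, ad, ae, bd, be, cd
  2-simplices (1): acd

giving chain groups C_0 ≅ Z^5, C_1 ≅ Z^6, C_2 ≅ Z^1.

The boundary map ∂_1: C_1 → C_0 is given by ∂[p,q] = [q] − [p]. For instance
  ∂be = e − b.
This gives a 5×6 integer matrix of rank 4; reducing to Smith normal form yields diagonal entries (1,1,1,1).

Boundary ∂_2: C_2 → C_1 maps a triangle to the signed sum of its edges. For instance
  ∂acd = cd − ad + ac.
The 6×1 boundary matrix has rank 1 and Smith normal form diag(1).

Reading off H_k = ker ∂_k / im ∂_{k+1}:

  H_2: rank ker ∂_2 − rank ∂_3 = (1 − 1) − 0 = 0, and there is no ∂_3, so H_2 = 0.

H_2 ≅ 0.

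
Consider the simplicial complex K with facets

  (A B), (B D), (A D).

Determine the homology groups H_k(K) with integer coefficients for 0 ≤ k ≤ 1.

We work with the vertex ordering A < B < D. The simplices of K, each written with vertices in increasing order, are:

  0-simplices (3): A, B, D
  1-simplices (3): AB, AD, BD

giving chain groups C_0 ≅ Z^3, C_1 ≅ Z^3.

The boundary map ∂_1: C_1 → C_0 maps an edge to its endpoints' difference, ∂[p,q] = q − p. For instance
  ∂BD = D − B.
As a 3×3 matrix over Z this has rank 2, with invariant factors (1,1).

Reading off H_k = ker ∂_k / im ∂_{k+1}:

  H_0: rank C_0 − rank ∂_1 = 3 − 2 = 1, and the invariant factors of ∂_1 are all 1, so H_0 ≅ Z.
  H_1: rank ker ∂_1 − rank ∂_2 = (3 − 2) − 0 = 1, and there is no ∂_2, so H_1 ≅ Z.

H_0 = Z,  H_1 = Z.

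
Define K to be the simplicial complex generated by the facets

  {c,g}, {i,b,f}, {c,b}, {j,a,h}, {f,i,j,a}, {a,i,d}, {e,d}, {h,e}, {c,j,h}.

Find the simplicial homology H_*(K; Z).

K has 10 vertices, 18 edges, 8 triangles, 1 3-simplex.
rank ∂_0 = 0, rank ∂_1 = 9 ⇒ b_0 = 10 − 0 − 9 = 1; all invariant factors of ∂_1 are 1 so no torsion. So H_0 = Z.
rank ∂_1 = 9, rank ∂_2 = 7 ⇒ b_1 = 18 − 9 − 7 = 2; all invariant factors of ∂_2 are 1 so no torsion. So H_1 = Z^2.
rank ∂_2 = 7, rank ∂_3 = 1 ⇒ b_2 = 8 − 7 − 1 = 0; all invariant factors of ∂_3 are 1 so no torsion. So H_2 = 0.
rank ∂_3 = 1, rank ∂_4 = 0 ⇒ b_3 = 1 − 1 − 0 = 0. So H_3 = 0.

H_0 = Z,  H_1 = Z^2,  H_2 = 0,  H_3 = 0.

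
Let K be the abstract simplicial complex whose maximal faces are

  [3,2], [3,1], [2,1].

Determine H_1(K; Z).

Order the vertices as 1 < 2 < 3. Listing each simplex with vertices in this order, K has dimension 1 with simplices:

  0-simplices (3): [1], [2], [3]
  1-simplices (3): [1,2], [1,3], [2,3]

Hence C_0 ≅ Z^3, C_1 ≅ Z^3.

∂_1: C_1 → C_0 sends each edge [p,q] (with p < q) to q − p.
This gives a 3×3 integer matrix of rank 2; reducing to Smith normal form yields diagonal entries (1,1).

From H_k ≅ ker(∂_k) / im(∂_{k+1}) we obtain:

  H_1: rank ker ∂_1 − rank ∂_2 = (3 − 2) − 0 = 1, and there is no ∂_2, so H_1 = Z.

(K is a triangulation of the circle S^1.)

H_1 = Z.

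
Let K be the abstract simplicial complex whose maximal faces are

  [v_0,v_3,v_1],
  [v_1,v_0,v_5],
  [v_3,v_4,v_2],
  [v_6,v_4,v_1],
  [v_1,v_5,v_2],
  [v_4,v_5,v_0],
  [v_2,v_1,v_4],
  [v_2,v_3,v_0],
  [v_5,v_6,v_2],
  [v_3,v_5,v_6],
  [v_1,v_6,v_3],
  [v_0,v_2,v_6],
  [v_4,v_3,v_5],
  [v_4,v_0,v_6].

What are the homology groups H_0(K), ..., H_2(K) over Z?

K has 7 vertices, 21 edges, 14 triangles.
rank ∂_0 = 0, rank ∂_1 = 6 ⇒ b_0 = 7 − 0 − 6 = 1; all invariant factors of ∂_1 are 1 so no torsion. So H_0 ≅ Z.
rank ∂_1 = 6, rank ∂_2 = 13 ⇒ b_1 = 21 − 6 − 13 = 2; all invariant factors of ∂_2 are 1 so no torsion. So H_1 ≅ Z^2.
rank ∂_2 = 13, rank ∂_3 = 0 ⇒ b_2 = 14 − 13 − 0 = 1. So H_2 ≅ Z.

H_0 ≅ Z,  H_1 ≅ Z^2,  H_2 ≅ Z.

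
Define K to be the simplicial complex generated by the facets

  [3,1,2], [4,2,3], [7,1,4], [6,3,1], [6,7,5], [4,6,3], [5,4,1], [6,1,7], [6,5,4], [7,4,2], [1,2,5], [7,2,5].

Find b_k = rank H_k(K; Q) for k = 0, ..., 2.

K has 7 vertices, 18 edges, 12 triangles.
rank ∂_0 = 0, rank ∂_1 = 6 ⇒ b_0 = 7 − 0 − 6 = 1; all invariant factors of ∂_1 are 1 so no torsion. So H_0 = Z.
rank ∂_1 = 6, rank ∂_2 = 12 ⇒ b_1 = 18 − 6 − 12 = 0; ∂_2 has invariant factor(s) [2] giving torsion. So H_1 = Z/2.
rank ∂_2 = 12, rank ∂_3 = 0 ⇒ b_2 = 12 − 12 − 0 = 0. So H_2 = 0.

b_0 = 1, b_1 = 0, b_2 = 0.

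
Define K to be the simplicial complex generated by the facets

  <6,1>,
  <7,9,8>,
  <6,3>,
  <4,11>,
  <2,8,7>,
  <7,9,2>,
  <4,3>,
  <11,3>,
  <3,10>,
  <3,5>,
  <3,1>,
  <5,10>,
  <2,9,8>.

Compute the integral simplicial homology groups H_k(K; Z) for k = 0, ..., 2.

Fix the vertex order 1 < 2 < 3 < 4 < 5 < 6 < 7 < 8 < 9 < 10 < 11 and write every simplex with vertices in increasing order. Then dim K = 2 and the simplices of K are:

  0-simplices (11): [1], [2], [3], [4], [5], [6], [7], [8], [9], [10], [11]
  1-simplices (15): [1,3], [1,6], [2,7], [2,8], [2,9], [3,4], [3,5], [3,6], [3,10], [3,11], [4,11], [5,10], [7,8], [7,9], [8,9]
  2-simplices (4): [2,7,8], [2,7,9], [2,8,9], [7,8,9]

so the chain groups are C_0 ≅ Z^11, C_1 ≅ Z^15, C_2 ≅ Z^4.

Boundary ∂_1: C_1 → C_0 sends each edge [p,q] (with p < q) to q − p.
The resulting 11×15 matrix has rank 9, and its Smith normal form has invariant factors (1,1,1,1,1,1,1,1,1).

Boundary ∂_2: C_2 → C_1 sends each 2-simplex [p,q,r] to [q,r] − [p,r] + [p,q]. For instance
  ∂[2,7,8] = [7,8] − [2,8] + [2,7],
  ∂[2,8,9] = [8,9] − [2,9] + [2,8].
The 15×4 boundary matrix has rank 3 and Smith normal form diag(1,1,1).

Reading off H_k = ker ∂_k / im ∂_{k+1}:

  H_0: rank C_0 − rank ∂_1 = 11 − 9 = 2, and the invariant factors of ∂_1 are all 1, so H_0 ≅ Z^2.
  H_1: rank ker ∂_1 − rank ∂_2 = (15 − 9) − 3 = 3, and the invariant factors of ∂_2 are all 1, so H_1 ≅ Z^3.
  H_2: rank ker ∂_2 − rank ∂_3 = (4 − 3) − 0 = 1, and there is no ∂_3, so H_2 ≅ Z.

H_0 ≅ Z^2,  H_1 ≅ Z^3,  H_2 ≅ Z.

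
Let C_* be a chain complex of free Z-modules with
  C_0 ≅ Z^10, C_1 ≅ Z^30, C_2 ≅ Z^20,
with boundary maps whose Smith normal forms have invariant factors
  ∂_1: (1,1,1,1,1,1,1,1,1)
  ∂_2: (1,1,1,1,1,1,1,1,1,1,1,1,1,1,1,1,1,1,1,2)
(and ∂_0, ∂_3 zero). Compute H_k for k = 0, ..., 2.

H_0: b_0 = 10 − 0 − 9 = 1; torsion from ∂_1 factors > 1: none. So H_0 = Z.
H_1: b_1 = 30 − 9 − 20 = 1; torsion from ∂_2 factors > 1: [2]. So H_1 = Z × Z/2.
H_2: b_2 = 20 − 20 − 0 = 0; torsion from ∂_3 factors > 1: none. So H_2 = 0.

H_0 = Z,  H_1 = Z × Z/2,  H_2 = 0.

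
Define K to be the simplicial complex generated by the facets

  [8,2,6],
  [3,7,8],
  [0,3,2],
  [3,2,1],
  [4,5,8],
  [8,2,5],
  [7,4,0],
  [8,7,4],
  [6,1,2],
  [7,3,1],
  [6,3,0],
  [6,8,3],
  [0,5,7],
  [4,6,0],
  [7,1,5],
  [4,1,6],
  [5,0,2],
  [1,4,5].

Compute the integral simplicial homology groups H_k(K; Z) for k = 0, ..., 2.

We work with the vertex ordering 0 < 1 < 2 < 3 < 4 < 5 < 6 < 7 < 8. The simplices of K, each written with vertices in increasing order, are:

  0-simplices (9): [0], [1], [2], [3], [4], [5], [6], [7], [8]
  1-simplices (27): (27 of them)
  2-simplices (18): [0,2,3], [0,2,5], [0,3,6], [0,4,6], [0,4,7], [0,5,7], [1,2,3], [1,2,6], [1,3,7], [1,4,5], [1,4,6], [1,5,7], [2,5,8], [2,6,8], [3,6,8], [3,7,8], [4,5,8], [4,7,8]

so the chain groups are C_0 ≅ Z^9, C_1 ≅ Z^27, C_2 ≅ Z^18.

The boundary map ∂_1: C_1 → C_0 sends each edge [p,q] (with p < q) to q − p. For instance
  ∂[0,6] = [6] − [0].
The resulting 9×27 matrix has rank 8, and its Smith normal form has invariant factors (1,1,1,1,1,1,1,1).

Boundary ∂_2: C_2 → C_1 maps a triangle to the signed sum of its edges. For instance
  ∂[4,5,8] = [5,8] − [4,8] + [4,5],
  ∂[3,7,8] = [7,8] − [3,8] + [3,7].
The resulting 27×18 matrix has rank 18, and its Smith normal form has invariant factors (1,1,1,1,1,1,1,1,1,1,1,1,1,1,1,1,1,2).

From H_k ≅ ker(∂_k) / im(∂_{k+1}) we obtain:

  H_0: rank C_0 − rank ∂_1 = 9 − 8 = 1, and the invariant factors of ∂_1 are all 1, so H_0 = Z.
  H_1: rank ker ∂_1 − rank ∂_2 = (27 − 8) − 18 = 1, and ∂_2 has invariant factor 2 > 1, so H_1 = Z ⊕ Z/2Z.
  H_2: rank ker ∂_2 − rank ∂_3 = (18 − 18) − 0 = 0, and there is no ∂_3, so H_2 = 0.

H_0 = Z,  H_1 = Z ⊕ Z/2Z,  H_2 = 0.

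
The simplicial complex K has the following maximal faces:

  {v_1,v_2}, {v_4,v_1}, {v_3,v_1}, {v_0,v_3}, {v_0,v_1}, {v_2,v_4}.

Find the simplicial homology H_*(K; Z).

We work with the vertex ordering v_0 < v_1 < v_2 < v_3 < v_4. The simplices of K, each written with vertices in increasing order, are:

  0-simplices (5): [v_0], [v_1], [v_2], [v_3], [v_4]
  1-simplices (6): [v_0,v_1], [v_0,v_3], [v_1,v_2], [v_1,v_3], [v_1,v_4], [v_2,v_4]

giving chain groups C_0 ≅ Z^5, C_1 ≅ Z^6.

Boundary ∂_1: C_1 → C_0 sends each edge [p,q] (with p < q) to q − p. For instance
  ∂[v_1,v_2] = [v_2] − [v_1].
This gives a 5×6 integer matrix of rank 4; reducing to Smith normal form yields diagonal entries (1,1,1,1).

Now H_k = ker ∂_k / im ∂_{k+1}, so:

  H_0: rank C_0 − rank ∂_1 = 5 − 4 = 1, and the invariant factors of ∂_1 are all 1, so H_0 ≅ Z.
  H_1: rank ker ∂_1 − rank ∂_2 = (6 − 4) − 0 = 2, and there is no ∂_2, so H_1 ≅ Z^2.

As a check, the Euler characteristic is 5 − 6 = -1, which agrees with 1 − 2 = -1.

H_0 = Z,  H_1 = Z^2.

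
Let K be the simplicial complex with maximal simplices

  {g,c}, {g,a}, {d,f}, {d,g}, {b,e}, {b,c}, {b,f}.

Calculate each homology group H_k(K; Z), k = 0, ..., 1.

H_0 = Z,  H_1 = Z.

Take the total order a < b < c < d < e < f < g on the vertex set. Then K (dimension 1) consists of the simplices:

  0-simplices (7): a, b, c, d, e, f, g
  1-simplices (7): ag, bc, be, bf, cg, df, dg

so the chain groups are C_0 ≅ Z^7, C_1 ≅ Z^7.

The boundary map ∂_1: C_1 → C_0 maps an edge to its endpoints' difference, ∂[p,q] = q − p. For instance
  ∂bc = c − b.
The resulting 7×7 matrix has rank 6, and its Smith normal form has invariant factors (1,1,1,1,1,1).

Computing H_k = (kernel of ∂_k) / (image of ∂_{k+1}):

  H_0: rank C_0 − rank ∂_1 = 7 − 6 = 1, and the invariant factors of ∂_1 are all 1, so H_0 ≅ Z.
  H_1: rank ker ∂_1 − rank ∂_2 = (7 − 6) − 0 = 1, and there is no ∂_2, so H_1 ≅ Z.

As a check, the Euler characteristic is 7 − 7 = 0, which agrees with 1 − 1 = 0.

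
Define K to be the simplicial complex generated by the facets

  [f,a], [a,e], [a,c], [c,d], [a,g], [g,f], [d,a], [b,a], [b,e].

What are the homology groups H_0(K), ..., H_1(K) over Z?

K has 7 vertices, 9 edges.
rank ∂_0 = 0, rank ∂_1 = 6 ⇒ b_0 = 7 − 0 − 6 = 1; all invariant factors of ∂_1 are 1 so no torsion. So H_0 ≅ Z.
rank ∂_1 = 6, rank ∂_2 = 0 ⇒ b_1 = 9 − 6 − 0 = 3. So H_1 ≅ Z^3.

H_0 ≅ Z,  H_1 ≅ Z^3.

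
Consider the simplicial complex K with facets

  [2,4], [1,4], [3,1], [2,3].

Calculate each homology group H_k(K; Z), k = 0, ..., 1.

Order the vertices as 1 < 2 < 3 < 4. Listing each simplex with vertices in this order, K has dimension 1 with simplices:

  0-simplices (4): [1], [2], [3], [4]
  1-simplices (4): [1,3], [1,4], [2,3], [2,4]

giving chain groups C_0 ≅ Z^4, C_1 ≅ Z^4.

The boundary map ∂_1: C_1 → C_0 maps an edge to its endpoints' difference, ∂[p,q] = q − p. For instance
  ∂[1,4] = [4] − [1].
This gives a 4×4 integer matrix of rank 3; reducing to Smith normal form yields diagonal entries (1,1,1).

From H_k ≅ ker(∂_k) / im(∂_{k+1}) we obtain:

  H_0: rank C_0 − rank ∂_1 = 4 − 3 = 1, and the invariant factors of ∂_1 are all 1, so H_0 ≅ Z.
  H_1: rank ker ∂_1 − rank ∂_2 = (4 − 3) − 0 = 1, and there is no ∂_2, so H_1 ≅ Z.

H_0 ≅ Z,  H_1 ≅ Z.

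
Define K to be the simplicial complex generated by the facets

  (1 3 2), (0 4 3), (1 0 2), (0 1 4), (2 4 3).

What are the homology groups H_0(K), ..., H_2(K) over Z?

H_0 ≅ Z,  H_1 ≅ Z,  H_2 = 0.

Take the total order 0 < 1 < 2 < 3 < 4 on the vertex set. Then K (dimension 2) consists of the simplices:

  0-simplices (5): [0], [1], [2], [3], [4]
  1-simplices (10): [0,1], [0,2], [0,3], [0,4], [1,2], [1,3], [1,4], [2,3], [2,4], [3,4]
  2-simplices (5): [0,1,2], [0,1,4], [0,3,4], [1,2,3], [2,3,4]

so the chain groups are C_0 ≅ Z^5, C_1 ≅ Z^10, C_2 ≅ Z^5.

∂_1: C_1 → C_0 sends each edge [p,q] (with p < q) to q − p.
As a 5×10 matrix over Z this has rank 4, with invariant factors (1,1,1,1).

The boundary map ∂_2: C_2 → C_1 maps a triangle to the signed sum of its edges. For instance
  ∂[2,3,4] = [3,4] − [2,4] + [2,3],
  ∂[0,1,2] = [1,2] − [0,2] + [0,1].
As a 10×5 matrix over Z this has rank 5, with invariant factors (1,1,1,1,1).

Computing H_k = (kernel of ∂_k) / (image of ∂_{k+1}):

  H_0: rank C_0 − rank ∂_1 = 5 − 4 = 1, and the invariant factors of ∂_1 are all 1, so H_0 = Z.
  H_1: rank ker ∂_1 − rank ∂_2 = (10 − 4) − 5 = 1, and the invariant factors of ∂_2 are all 1, so H_1 = Z.
  H_2: rank ker ∂_2 − rank ∂_3 = (5 − 5) − 0 = 0, and there is no ∂_3, so H_2 = 0.

As a check, the Euler characteristic is 5 − 10 + 5 = 0, which agrees with 1 − 1 + 0 = 0.
(K is a triangulation of the Möbius band.)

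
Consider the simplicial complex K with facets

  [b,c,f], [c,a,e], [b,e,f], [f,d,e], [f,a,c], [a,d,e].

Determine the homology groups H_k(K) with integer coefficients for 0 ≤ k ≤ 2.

K has 6 vertices, 12 edges, 6 triangles.
rank ∂_0 = 0, rank ∂_1 = 5 ⇒ b_0 = 6 − 0 − 5 = 1; all invariant factors of ∂_1 are 1 so no torsion. So H_0 ≅ Z.
rank ∂_1 = 5, rank ∂_2 = 6 ⇒ b_1 = 12 − 5 − 6 = 1; all invariant factors of ∂_2 are 1 so no torsion. So H_1 ≅ Z.
rank ∂_2 = 6, rank ∂_3 = 0 ⇒ b_2 = 6 − 6 − 0 = 0. So H_2 ≅ 0.

H_0 = Z,  H_1 = Z,  H_2 = 0.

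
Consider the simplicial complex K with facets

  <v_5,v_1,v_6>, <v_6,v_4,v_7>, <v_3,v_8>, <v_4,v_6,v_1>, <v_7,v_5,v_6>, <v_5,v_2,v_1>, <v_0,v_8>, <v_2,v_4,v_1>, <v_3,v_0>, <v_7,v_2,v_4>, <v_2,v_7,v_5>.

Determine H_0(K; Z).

H_0 = Z^2.

Fix the vertex order v_0 < v_1 < v_2 < v_3 < v_4 < v_5 < v_6 < v_7 < v_8 and write every simplex with vertices in increasing order. Then dim K = 2 and the simplices of K are:

  0-simplices (9): [v_0], [v_1], [v_2], [v_3], [v_4], [v_5], [v_6], [v_7], [v_8]
  1-simplices (15): (15 of them)
  2-simplices (8): [v_1,v_2,v_4], [v_1,v_2,v_5], [v_1,v_4,v_6], [v_1,v_5,v_6], [v_2,v_4,v_7], [v_2,v_5,v_7], [v_4,v_6,v_7], [v_5,v_6,v_7]

so the chain groups are C_0 ≅ Z^9, C_1 ≅ Z^15, C_2 ≅ Z^8.

Boundary ∂_1: C_1 → C_0 sends each edge [p,q] (with p < q) to q − p. For instance
  ∂[v_3,v_8] = [v_8] − [v_3].
The resulting 9×15 matrix has rank 7, and its Smith normal form has invariant factors (1,1,1,1,1,1,1).

The boundary map ∂_2: C_2 → C_1 maps a triangle to the signed sum of its edges. For instance
  ∂[v_1,v_4,v_6] = [v_4,v_6] − [v_1,v_6] + [v_1,v_4],
  ∂[v_2,v_5,v_7] = [v_5,v_7] − [v_2,v_7] + [v_2,v_5].
This gives a 15×8 integer matrix of rank 7; reducing to Smith normal form yields diagonal entries (1,1,1,1,1,1,1).

Now H_k = ker ∂_k / im ∂_{k+1}, so:

  H_0: rank C_0 − rank ∂_1 = 9 − 7 = 2, and the invariant factors of ∂_1 are all 1, so H_0 ≅ Z^2.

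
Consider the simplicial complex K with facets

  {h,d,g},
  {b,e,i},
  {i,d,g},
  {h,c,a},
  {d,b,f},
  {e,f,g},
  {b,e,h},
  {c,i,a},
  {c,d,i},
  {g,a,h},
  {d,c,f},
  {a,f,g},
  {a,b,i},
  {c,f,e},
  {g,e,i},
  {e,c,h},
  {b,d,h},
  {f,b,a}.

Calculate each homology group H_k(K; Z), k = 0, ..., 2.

Fix the vertex order a < b < c < d < e < f < g < h < i and write every simplex with vertices in increasing order. Then dim K = 2 and the simplices of K are:

  0-simplices (9): a, b, c, d, e, f, g, h, i
  1-simplices (27): ab, ac, af, ag, ah, ai, bd, be, bf, bh, bi, cd, ce, cf, ch, ci, df, dg, dh, di, ef, eg, eh, ei, fg, gh, gi
  2-simplices (18): abf, abi, ach, aci, afg, agh, bdf, bdh, beh, bei, cdf, cdi, cef, ceh, dgh, dgi, efg, egi

Hence C_0 ≅ Z^9, C_1 ≅ Z^27, C_2 ≅ Z^18.

∂_1: C_1 → C_0 sends each edge [p,q] (with p < q) to q − p.
This gives a 9×27 integer matrix of rank 8; reducing to Smith normal form yields diagonal entries (1,1,1,1,1,1,1,1).

∂_2: C_2 → C_1 acts by ∂[p,q,r] = [q,r] − [p,r] + [p,q]. For instance
  ∂abi = bi − ai + ab,
  ∂beh = eh − bh + be.
The 27×18 boundary matrix has rank 17 and Smith normal form diag(1,1,1,1,1,1,1,1,1,1,1,1,1,1,1,1,1).

Reading off H_k = ker ∂_k / im ∂_{k+1}:

  H_0: rank C_0 − rank ∂_1 = 9 − 8 = 1, and the invariant factors of ∂_1 are all 1, so H_0 = Z.
  H_1: rank ker ∂_1 − rank ∂_2 = (27 − 8) − 17 = 2, and the invariant factors of ∂_2 are all 1, so H_1 = Z^2.
  H_2: rank ker ∂_2 − rank ∂_3 = (18 − 17) − 0 = 1, and there is no ∂_3, so H_2 = Z.

(K is a triangulation of the torus T^2.)

H_0 ≅ Z,  H_1 ≅ Z^2,  H_2 ≅ Z.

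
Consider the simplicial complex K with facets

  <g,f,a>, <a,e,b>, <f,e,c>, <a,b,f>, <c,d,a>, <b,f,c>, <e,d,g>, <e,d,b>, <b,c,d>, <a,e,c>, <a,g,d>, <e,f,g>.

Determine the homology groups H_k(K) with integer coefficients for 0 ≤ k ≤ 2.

H_0 = Z,  H_1 = Z/2,  H_2 = 0.

Order the vertices as a < b < c < d < e < f < g. Listing each simplex with vertices in this order, K has dimension 2 with simplices:

  0-simplices (7): a, b, c, d, e, f, g
  1-simplices (18): ab, ac, ad, ae, af, ag, bc, bd, be, bf, cd, ce, cf, de, dg, ef, eg, fg
  2-simplices (12): abe, abf, acd, ace, adg, afg, bcd, bcf, bde, cef, deg, efg

giving chain groups C_0 ≅ Z^7, C_1 ≅ Z^18, C_2 ≅ Z^12.

∂_1: C_1 → C_0 maps an edge to its endpoints' difference, ∂[p,q] = q − p. For instance
  ∂ad = d − a.
The resulting 7×18 matrix has rank 6, and its Smith normal form has invariant factors (1,1,1,1,1,1).

∂_2: C_2 → C_1 acts by ∂[p,q,r] = [q,r] − [p,r] + [p,q]. For instance
  ∂bcd = cd − bd + bc,
  ∂cef = ef − cf + ce.
The 18×12 boundary matrix has rank 12 and Smith normal form diag(1,1,1,1,1,1,1,1,1,1,1,2).

Reading off H_k = ker ∂_k / im ∂_{k+1}:

  H_0: rank C_0 − rank ∂_1 = 7 − 6 = 1, and the invariant factors of ∂_1 are all 1, so H_0 ≅ Z.
  H_1: rank ker ∂_1 − rank ∂_2 = (18 − 6) − 12 = 0, and ∂_2 has invariant factor 2 > 1, so H_1 ≅ Z/2.
  H_2: rank ker ∂_2 − rank ∂_3 = (12 − 12) − 0 = 0, and there is no ∂_3, so H_2 ≅ 0.

(K is a triangulation of the real projective plane RP^2.)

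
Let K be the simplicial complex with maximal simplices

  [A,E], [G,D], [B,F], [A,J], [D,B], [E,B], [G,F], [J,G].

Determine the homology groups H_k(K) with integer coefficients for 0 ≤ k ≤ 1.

Fix the vertex order A < B < D < E < F < G < J and write every simplex with vertices in increasing order. Then dim K = 1 and the simplices of K are:

  0-simplices (7): A, B, D, E, F, G, J
  1-simplices (8): AE, AJ, BD, BE, BF, DG, FG, GJ

Hence C_0 ≅ Z^7, C_1 ≅ Z^8.

The boundary map ∂_1: C_1 → C_0 sends each edge [p,q] (with p < q) to q − p.
This gives a 7×8 integer matrix of rank 6; reducing to Smith normal form yields diagonal entries (1,1,1,1,1,1).

Computing H_k = (kernel of ∂_k) / (image of ∂_{k+1}):

  H_0: rank C_0 − rank ∂_1 = 7 − 6 = 1, and the invariant factors of ∂_1 are all 1, so H_0 ≅ Z.
  H_1: rank ker ∂_1 − rank ∂_2 = (8 − 6) − 0 = 2, and there is no ∂_2, so H_1 ≅ Z^2.

H_0 ≅ Z,  H_1 ≅ Z^2.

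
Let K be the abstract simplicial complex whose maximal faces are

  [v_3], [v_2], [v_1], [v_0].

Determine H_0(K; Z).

H_0 = Z^4.

Take the total order v_0 < v_1 < v_2 < v_3 on the vertex set. Then K (dimension 0) consists of the simplices:

  0-simplices (4): [v_0], [v_1], [v_2], [v_3]

Hence C_0 ≅ Z^4.

Now H_k = ker ∂_k / im ∂_{k+1}, so:

  H_0: rank C_0 − rank ∂_1 = 4 − 0 = 4, and there is no ∂_1, so H_0 ≅ Z^4.

(K is a triangulation of a set of 4 points.)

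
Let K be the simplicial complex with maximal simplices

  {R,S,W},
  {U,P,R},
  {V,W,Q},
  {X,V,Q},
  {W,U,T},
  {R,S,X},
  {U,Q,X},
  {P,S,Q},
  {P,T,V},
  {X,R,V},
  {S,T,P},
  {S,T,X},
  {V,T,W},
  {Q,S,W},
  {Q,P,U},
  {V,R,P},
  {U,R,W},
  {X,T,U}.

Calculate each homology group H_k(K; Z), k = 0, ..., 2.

Take the total order P < Q < R < S < T < U < V < W < X on the vertex set. Then K (dimension 2) consists of the simplices:

  0-simplices (9): P, Q, R, S, T, U, V, W, X
  1-simplices (27): PQ, PR, PS, PT, PU, PV, QS, QU, QV, QW, QX, RS, RU, RV, RW, RX, ST, SW, SX, TU, TV, TW, TX, UW, UX, VW, VX
  2-simplices (18): PQS, PQU, PRU, PRV, PST, PTV, QSW, QUX, QVW, QVX, RSW, RSX, RUW, RVX, STX, TUW, TUX, TVW

giving chain groups C_0 ≅ Z^9, C_1 ≅ Z^27, C_2 ≅ Z^18.

The boundary map ∂_1: C_1 → C_0 maps an edge to its endpoints' difference, ∂[p,q] = q − p. For instance
  ∂RU = U − R.
This gives a 9×27 integer matrix of rank 8; reducing to Smith normal form yields diagonal entries (1,1,1,1,1,1,1,1).

∂_2: C_2 → C_1 acts by ∂[p,q,r] = [q,r] − [p,r] + [p,q]. For instance
  ∂QSW = SW − QW + QS,
  ∂PRV = RV − PV + PR.
This gives a 27×18 integer matrix of rank 17; reducing to Smith normal form yields diagonal entries (1,1,1,1,1,1,1,1,1,1,1,1,1,1,1,1,1).

From H_k ≅ ker(∂_k) / im(∂_{k+1}) we obtain:

  H_0: rank C_0 − rank ∂_1 = 9 − 8 = 1, and the invariant factors of ∂_1 are all 1, so H_0 = Z.
  H_1: rank ker ∂_1 − rank ∂_2 = (27 − 8) − 17 = 2, and the invariant factors of ∂_2 are all 1, so H_1 = Z^2.
  H_2: rank ker ∂_2 − rank ∂_3 = (18 − 17) − 0 = 1, and there is no ∂_3, so H_2 = Z.

As a check, the Euler characteristic is 9 − 27 + 18 = 0, which agrees with 1 − 2 + 1 = 0.
(K is a triangulation of the torus T^2.)

H_0 ≅ Z,  H_1 ≅ Z^2,  H_2 ≅ Z.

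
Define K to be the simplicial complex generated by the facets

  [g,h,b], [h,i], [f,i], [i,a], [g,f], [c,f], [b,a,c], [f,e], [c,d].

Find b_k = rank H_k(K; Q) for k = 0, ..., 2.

Order the vertices as a < b < c < d < e < f < g < h < i. Listing each simplex with vertices in this order, K has dimension 2 with simplices:

  0-simplices (9): a, b, c, d, e, f, g, h, i
  1-simplices (13): ab, ac, ai, bc, bg, bh, cd, cf, ef, fg, fi, gh, hi
  2-simplices (2): abc, bgh

Hence C_0 ≅ Z^9, C_1 ≅ Z^13, C_2 ≅ Z^2.

The boundary map ∂_1: C_1 → C_0 is given by ∂[p,q] = [q] − [p]. For instance
  ∂ac = c − a.
The 9×13 boundary matrix has rank 8 and Smith normal form diag(1,1,1,1,1,1,1,1).

∂_2: C_2 → C_1 sends each 2-simplex [p,q,r] to [q,r] − [p,r] + [p,q]. For instance
  ∂abc = bc − ac + ab,
  ∂bgh = gh − bh + bg.
The resulting 13×2 matrix has rank 2, and its Smith normal form has invariant factors (1,1).

Reading off H_k = ker ∂_k / im ∂_{k+1}:

  H_0: rank C_0 − rank ∂_1 = 9 − 8 = 1, and the invariant factors of ∂_1 are all 1, so H_0 ≅ Z.
  H_1: rank ker ∂_1 − rank ∂_2 = (13 − 8) − 2 = 3, and the invariant factors of ∂_2 are all 1, so H_1 ≅ Z^3.
  H_2: rank ker ∂_2 − rank ∂_3 = (2 − 2) − 0 = 0, and there is no ∂_3, so H_2 ≅ 0.

Hence the Betti numbers are b_0 = 1, b_1 = 3, b_2 = 0.

b_0 = 1, b_1 = 3, b_2 = 0.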